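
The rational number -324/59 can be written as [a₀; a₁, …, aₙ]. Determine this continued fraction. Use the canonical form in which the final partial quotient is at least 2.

Repeatedly divide and take the remainder:
-324 = -6·59 + 30, so a_0 = -6
59 = 1·30 + 29, so a_1 = 1
30 = 1·29 + 1, so a_2 = 1
29 = 29·1 + 0, so a_3 = 29

[-6; 1, 1, 29]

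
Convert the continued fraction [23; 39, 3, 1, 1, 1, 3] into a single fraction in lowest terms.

36173/1571

Start with 3.
1 + 1/(3/1) = 1 + 1/3 = 4/3
1 + 1/(4/3) = 1 + 3/4 = 7/4
1 + 1/(7/4) = 1 + 4/7 = 11/7
3 + 1/(11/7) = 3 + 7/11 = 40/11
39 + 1/(40/11) = 39 + 11/40 = 1571/40
23 + 1/(1571/40) = 23 + 40/1571 = 36173/1571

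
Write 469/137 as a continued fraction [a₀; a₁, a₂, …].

[3; 2, 2, 1, 3, 5]

Apply division with remainder until the remainder is 0:
469 ÷ 137 → quotient 3, remainder 58
137 ÷ 58 → quotient 2, remainder 21
58 ÷ 21 → quotient 2, remainder 16
21 ÷ 16 → quotient 1, remainder 5
16 ÷ 5 → quotient 3, remainder 1
5 ÷ 1 → quotient 5, remainder 0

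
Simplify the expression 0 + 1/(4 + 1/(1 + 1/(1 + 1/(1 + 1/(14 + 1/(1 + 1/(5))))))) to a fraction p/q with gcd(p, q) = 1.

279/1300

Starting at the tail and folding back:
Start with 5.
1 + 1/(5/1) = 1 + 1/5 = 6/5
14 + 1/(6/5) = 14 + 5/6 = 89/6
1 + 1/(89/6) = 1 + 6/89 = 95/89
1 + 1/(95/89) = 1 + 89/95 = 184/95
1 + 1/(184/95) = 1 + 95/184 = 279/184
4 + 1/(279/184) = 4 + 184/279 = 1300/279
0 + 1/(1300/279) = 0 + 279/1300 = 279/1300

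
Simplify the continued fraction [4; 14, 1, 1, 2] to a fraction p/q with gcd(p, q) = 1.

Start with 2.
1 + 1/(2/1) = 1 + 1/2 = 3/2
1 + 1/(3/2) = 1 + 2/3 = 5/3
14 + 1/(5/3) = 14 + 3/5 = 73/5
4 + 1/(73/5) = 4 + 5/73 = 297/73

297/73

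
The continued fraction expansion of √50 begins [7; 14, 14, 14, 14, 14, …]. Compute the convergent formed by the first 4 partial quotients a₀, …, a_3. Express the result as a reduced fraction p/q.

Starting at the tail and folding back:
Start with 14.
14 + 1/(14/1) = 14 + 1/14 = 197/14
14 + 1/(197/14) = 14 + 14/197 = 2772/197
7 + 1/(2772/197) = 7 + 197/2772 = 19601/2772

19601/2772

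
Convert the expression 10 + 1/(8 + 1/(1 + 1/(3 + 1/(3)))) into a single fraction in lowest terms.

1153/114

Start with 3.
3 + 1/(3/1) = 3 + 1/3 = 10/3
1 + 1/(10/3) = 1 + 3/10 = 13/10
8 + 1/(13/10) = 8 + 10/13 = 114/13
10 + 1/(114/13) = 10 + 13/114 = 1153/114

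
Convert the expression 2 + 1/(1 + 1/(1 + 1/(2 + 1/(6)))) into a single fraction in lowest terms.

83/32

Work from the innermost term outward:
Start with 6.
2 + 1/(6/1) = 2 + 1/6 = 13/6
1 + 1/(13/6) = 1 + 6/13 = 19/13
1 + 1/(19/13) = 1 + 13/19 = 32/19
2 + 1/(32/19) = 2 + 19/32 = 83/32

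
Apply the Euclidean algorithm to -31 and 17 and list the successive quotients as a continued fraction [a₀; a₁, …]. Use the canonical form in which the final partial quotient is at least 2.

Repeatedly divide and take the remainder:
-31 ÷ 17 → quotient -2, remainder 3
17 ÷ 3 → quotient 5, remainder 2
3 ÷ 2 → quotient 1, remainder 1
2 ÷ 1 → quotient 2, remainder 0

[-2; 5, 1, 2]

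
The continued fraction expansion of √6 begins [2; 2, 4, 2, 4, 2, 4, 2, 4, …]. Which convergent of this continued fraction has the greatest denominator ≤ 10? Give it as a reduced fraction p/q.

22/9

List convergents until the denominator exceeds the bound:
a_0 = 2: 2/1  (≤ bound)
a_1 = 2: 5/2  (≤ bound)
a_2 = 4: 22/9  (≤ bound)
a_3 = 2: 49/20  (> 10, stop)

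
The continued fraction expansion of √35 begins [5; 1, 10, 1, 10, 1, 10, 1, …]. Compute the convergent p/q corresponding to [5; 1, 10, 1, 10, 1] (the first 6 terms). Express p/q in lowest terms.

846/143

Work from the innermost term outward:
Start with 1.
10 + 1/(1/1) = 10 + 1/1 = 11/1
1 + 1/(11/1) = 1 + 1/11 = 12/11
10 + 1/(12/11) = 10 + 11/12 = 131/12
1 + 1/(131/12) = 1 + 12/131 = 143/131
5 + 1/(143/131) = 5 + 131/143 = 846/143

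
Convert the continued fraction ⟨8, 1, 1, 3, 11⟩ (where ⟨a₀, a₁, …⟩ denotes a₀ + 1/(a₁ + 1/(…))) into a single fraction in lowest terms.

677/79

Use the convergent recurrence hₖ = aₖ·hₖ₋₁ + hₖ₋₂ (and likewise for the denominators kₖ):
a_0 = 8: 8/1
a_1 = 1: 9/1
a_2 = 1: 17/2
a_3 = 3: 60/7
a_4 = 11: 677/79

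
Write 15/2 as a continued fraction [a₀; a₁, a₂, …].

[7; 2]

⌊15/2⌋ = 7, remainder 1
⌊2/1⌋ = 2, remainder 0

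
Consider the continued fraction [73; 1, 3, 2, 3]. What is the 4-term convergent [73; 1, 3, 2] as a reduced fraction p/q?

a_0 = 73: 73/1
a_1 = 1: 74/1
a_2 = 3: 295/4
a_3 = 2: 664/9

664/9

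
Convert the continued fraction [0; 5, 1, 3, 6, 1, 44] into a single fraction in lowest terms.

1301/7492

Use the convergent recurrence hₖ = aₖ·hₖ₋₁ + hₖ₋₂ (and likewise for the denominators kₖ):
a_0 = 0: 0/1
a_1 = 5: 1/5
a_2 = 1: 1/6
a_3 = 3: 4/23
a_4 = 6: 25/144
a_5 = 1: 29/167
a_6 = 44: 1301/7492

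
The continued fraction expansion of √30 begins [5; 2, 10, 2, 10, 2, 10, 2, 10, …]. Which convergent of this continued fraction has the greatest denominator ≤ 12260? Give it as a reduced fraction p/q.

a_0 = 5: 5/1  (≤ bound)
a_1 = 2: 11/2  (≤ bound)
a_2 = 10: 115/21  (≤ bound)
a_3 = 2: 241/44  (≤ bound)
a_4 = 10: 2525/461  (≤ bound)
a_5 = 2: 5291/966  (≤ bound)
a_6 = 10: 55435/10121  (≤ bound)
a_7 = 2: 116161/21208  (> 12260, stop)

55435/10121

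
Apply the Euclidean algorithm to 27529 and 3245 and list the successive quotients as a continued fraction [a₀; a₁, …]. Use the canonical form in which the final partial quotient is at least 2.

27529 = 8·3245 + 1569, so a_0 = 8
3245 = 2·1569 + 107, so a_1 = 2
1569 = 14·107 + 71, so a_2 = 14
107 = 1·71 + 36, so a_3 = 1
71 = 1·36 + 35, so a_4 = 1
36 = 1·35 + 1, so a_5 = 1
35 = 35·1 + 0, so a_6 = 35

[8; 2, 14, 1, 1, 1, 35]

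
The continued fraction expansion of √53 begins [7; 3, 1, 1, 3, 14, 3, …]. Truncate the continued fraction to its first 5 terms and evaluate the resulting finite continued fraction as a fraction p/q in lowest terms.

182/25

Start with 3.
1 + 1/(3/1) = 1 + 1/3 = 4/3
1 + 1/(4/3) = 1 + 3/4 = 7/4
3 + 1/(7/4) = 3 + 4/7 = 25/7
7 + 1/(25/7) = 7 + 7/25 = 182/25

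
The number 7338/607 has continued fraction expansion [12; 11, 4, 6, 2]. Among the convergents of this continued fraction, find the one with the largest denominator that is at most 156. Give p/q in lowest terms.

544/45

List convergents until the denominator exceeds the bound:
a_0 = 12: 12/1  (≤ bound)
a_1 = 11: 133/11  (≤ bound)
a_2 = 4: 544/45  (≤ bound)
a_3 = 6: 3397/281  (> 156, stop)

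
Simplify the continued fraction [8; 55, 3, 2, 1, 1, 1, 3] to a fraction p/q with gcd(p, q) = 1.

43450/5419

a_0 = 8: 8/1
a_1 = 55: 441/55
a_2 = 3: 1331/166
a_3 = 2: 3103/387
a_4 = 1: 4434/553
a_5 = 1: 7537/940
a_6 = 1: 11971/1493
a_7 = 3: 43450/5419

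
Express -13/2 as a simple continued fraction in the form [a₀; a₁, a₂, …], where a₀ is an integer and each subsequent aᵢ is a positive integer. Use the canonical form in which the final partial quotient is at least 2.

-13 ÷ 2 → quotient -7, remainder 1
2 ÷ 1 → quotient 2, remainder 0

[-7; 2]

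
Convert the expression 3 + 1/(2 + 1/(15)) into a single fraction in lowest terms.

108/31

Start with 15.
2 + 1/(15/1) = 2 + 1/15 = 31/15
3 + 1/(31/15) = 3 + 15/31 = 108/31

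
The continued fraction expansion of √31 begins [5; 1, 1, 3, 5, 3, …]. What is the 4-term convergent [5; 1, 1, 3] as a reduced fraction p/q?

39/7

a_0 = 5: 5/1
a_1 = 1: 6/1
a_2 = 1: 11/2
a_3 = 3: 39/7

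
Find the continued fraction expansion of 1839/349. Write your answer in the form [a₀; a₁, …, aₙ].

[5; 3, 1, 2, 2, 13]

1839 ÷ 349 → quotient 5, remainder 94
349 ÷ 94 → quotient 3, remainder 67
94 ÷ 67 → quotient 1, remainder 27
67 ÷ 27 → quotient 2, remainder 13
27 ÷ 13 → quotient 2, remainder 1
13 ÷ 1 → quotient 13, remainder 0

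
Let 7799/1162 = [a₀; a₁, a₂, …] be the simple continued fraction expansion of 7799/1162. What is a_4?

7

⌊7799/1162⌋ = 6, remainder 827
⌊1162/827⌋ = 1, remainder 335
⌊827/335⌋ = 2, remainder 157
⌊335/157⌋ = 2, remainder 21
⌊157/21⌋ = 7, remainder 10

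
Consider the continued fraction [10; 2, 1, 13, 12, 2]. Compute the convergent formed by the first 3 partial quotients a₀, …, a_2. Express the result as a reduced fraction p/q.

31/3

a_0 = 10: 10/1
a_1 = 2: 21/2
a_2 = 1: 31/3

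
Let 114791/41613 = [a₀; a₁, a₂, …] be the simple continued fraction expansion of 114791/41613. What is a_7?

3

114791 ÷ 41613 → quotient 2, remainder 31565
41613 ÷ 31565 → quotient 1, remainder 10048
31565 ÷ 10048 → quotient 3, remainder 1421
10048 ÷ 1421 → quotient 7, remainder 101
1421 ÷ 101 → quotient 14, remainder 7
101 ÷ 7 → quotient 14, remainder 3
7 ÷ 3 → quotient 2, remainder 1
3 ÷ 1 → quotient 3, remainder 0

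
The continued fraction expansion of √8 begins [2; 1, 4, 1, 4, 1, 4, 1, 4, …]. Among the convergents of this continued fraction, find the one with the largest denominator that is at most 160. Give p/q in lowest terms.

List convergents until the denominator exceeds the bound:
a_0 = 2: 2/1  (≤ bound)
a_1 = 1: 3/1  (≤ bound)
a_2 = 4: 14/5  (≤ bound)
a_3 = 1: 17/6  (≤ bound)
a_4 = 4: 82/29  (≤ bound)
a_5 = 1: 99/35  (≤ bound)
a_6 = 4: 478/169  (> 160, stop)

99/35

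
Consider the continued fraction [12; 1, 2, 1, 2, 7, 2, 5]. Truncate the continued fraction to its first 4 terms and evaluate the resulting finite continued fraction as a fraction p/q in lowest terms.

Start with 1.
2 + 1/(1/1) = 2 + 1/1 = 3/1
1 + 1/(3/1) = 1 + 1/3 = 4/3
12 + 1/(4/3) = 12 + 3/4 = 51/4

51/4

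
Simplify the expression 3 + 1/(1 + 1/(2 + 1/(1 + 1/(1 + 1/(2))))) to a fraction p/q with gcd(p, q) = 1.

67/18

a_0 = 3: 3/1
a_1 = 1: 4/1
a_2 = 2: 11/3
a_3 = 1: 15/4
a_4 = 1: 26/7
a_5 = 2: 67/18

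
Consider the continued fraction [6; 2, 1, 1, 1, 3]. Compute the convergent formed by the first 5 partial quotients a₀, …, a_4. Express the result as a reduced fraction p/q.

Compute successive convergents:
a_0 = 6: 6/1
a_1 = 2: 13/2
a_2 = 1: 19/3
a_3 = 1: 32/5
a_4 = 1: 51/8

51/8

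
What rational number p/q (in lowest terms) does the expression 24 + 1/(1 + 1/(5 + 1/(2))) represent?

323/13

a_0 = 24: 24/1
a_1 = 1: 25/1
a_2 = 5: 149/6
a_3 = 2: 323/13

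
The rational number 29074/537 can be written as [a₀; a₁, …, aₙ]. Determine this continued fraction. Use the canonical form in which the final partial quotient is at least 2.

[54; 7, 15, 5]

29074 = 54·537 + 76, so a_0 = 54
537 = 7·76 + 5, so a_1 = 7
76 = 15·5 + 1, so a_2 = 15
5 = 5·1 + 0, so a_3 = 5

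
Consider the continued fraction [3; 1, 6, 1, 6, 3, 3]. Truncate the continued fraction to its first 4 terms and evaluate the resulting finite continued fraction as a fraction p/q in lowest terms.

Start with 1.
6 + 1/(1/1) = 6 + 1/1 = 7/1
1 + 1/(7/1) = 1 + 1/7 = 8/7
3 + 1/(8/7) = 3 + 7/8 = 31/8

31/8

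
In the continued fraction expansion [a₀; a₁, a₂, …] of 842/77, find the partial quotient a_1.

1

842 ÷ 77 → quotient 10, remainder 72
77 ÷ 72 → quotient 1, remainder 5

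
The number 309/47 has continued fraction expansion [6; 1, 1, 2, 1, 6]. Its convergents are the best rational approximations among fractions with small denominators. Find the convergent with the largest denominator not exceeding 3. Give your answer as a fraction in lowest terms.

List convergents until the denominator exceeds the bound:
a_0 = 6: 6/1  (≤ bound)
a_1 = 1: 7/1  (≤ bound)
a_2 = 1: 13/2  (≤ bound)
a_3 = 2: 33/5  (> 3, stop)

13/2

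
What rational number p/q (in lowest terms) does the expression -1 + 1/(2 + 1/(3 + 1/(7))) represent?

Starting at the tail and folding back:
Start with 7.
3 + 1/(7/1) = 3 + 1/7 = 22/7
2 + 1/(22/7) = 2 + 7/22 = 51/22
-1 + 1/(51/22) = -1 + 22/51 = -29/51

-29/51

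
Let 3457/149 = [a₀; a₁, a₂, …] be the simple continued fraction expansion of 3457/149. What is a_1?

Repeatedly divide and take the remainder:
3457 = 23·149 + 30, so a_0 = 23
149 = 4·30 + 29, so a_1 = 4

4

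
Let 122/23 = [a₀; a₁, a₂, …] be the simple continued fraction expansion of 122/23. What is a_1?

Run the Euclidean algorithm, recording each quotient:
122 ÷ 23 → quotient 5, remainder 7
23 ÷ 7 → quotient 3, remainder 2

3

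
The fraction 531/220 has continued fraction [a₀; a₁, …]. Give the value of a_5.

531 ÷ 220 → quotient 2, remainder 91
220 ÷ 91 → quotient 2, remainder 38
91 ÷ 38 → quotient 2, remainder 15
38 ÷ 15 → quotient 2, remainder 8
15 ÷ 8 → quotient 1, remainder 7
8 ÷ 7 → quotient 1, remainder 1

1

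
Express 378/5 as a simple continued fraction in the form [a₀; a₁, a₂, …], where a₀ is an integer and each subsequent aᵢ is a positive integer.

[75; 1, 1, 2]

378 = 75·5 + 3, so a_0 = 75
5 = 1·3 + 2, so a_1 = 1
3 = 1·2 + 1, so a_2 = 1
2 = 2·1 + 0, so a_3 = 2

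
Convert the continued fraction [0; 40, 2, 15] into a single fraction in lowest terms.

31/1255

Start with 15.
2 + 1/(15/1) = 2 + 1/15 = 31/15
40 + 1/(31/15) = 40 + 15/31 = 1255/31
0 + 1/(1255/31) = 0 + 31/1255 = 31/1255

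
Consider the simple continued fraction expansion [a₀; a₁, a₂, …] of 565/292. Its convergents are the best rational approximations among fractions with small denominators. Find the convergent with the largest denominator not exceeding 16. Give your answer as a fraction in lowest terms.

List convergents until the denominator exceeds the bound:
a_0 = 1: 1/1  (≤ bound)
a_1 = 1: 2/1  (≤ bound)
a_2 = 14: 29/15  (≤ bound)
a_3 = 2: 60/31  (> 16, stop)

29/15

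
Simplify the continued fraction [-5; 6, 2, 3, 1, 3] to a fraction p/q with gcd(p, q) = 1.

-1061/219

Use the convergent recurrence hₖ = aₖ·hₖ₋₁ + hₖ₋₂ (and likewise for the denominators kₖ):
a_0 = -5: -5/1
a_1 = 6: -29/6
a_2 = 2: -63/13
a_3 = 3: -218/45
a_4 = 1: -281/58
a_5 = 3: -1061/219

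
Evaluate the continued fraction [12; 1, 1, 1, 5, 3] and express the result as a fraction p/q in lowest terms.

Starting at the tail and folding back:
Start with 3.
5 + 1/(3/1) = 5 + 1/3 = 16/3
1 + 1/(16/3) = 1 + 3/16 = 19/16
1 + 1/(19/16) = 1 + 16/19 = 35/19
1 + 1/(35/19) = 1 + 19/35 = 54/35
12 + 1/(54/35) = 12 + 35/54 = 683/54

683/54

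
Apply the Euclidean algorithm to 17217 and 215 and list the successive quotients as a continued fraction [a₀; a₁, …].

[80; 12, 1, 1, 1, 5]

Run the Euclidean algorithm, recording each quotient:
17217 ÷ 215 → quotient 80, remainder 17
215 ÷ 17 → quotient 12, remainder 11
17 ÷ 11 → quotient 1, remainder 6
11 ÷ 6 → quotient 1, remainder 5
6 ÷ 5 → quotient 1, remainder 1
5 ÷ 1 → quotient 5, remainder 0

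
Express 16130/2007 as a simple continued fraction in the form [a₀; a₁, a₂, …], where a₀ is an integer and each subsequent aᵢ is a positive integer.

16130 = 8·2007 + 74, so a_0 = 8
2007 = 27·74 + 9, so a_1 = 27
74 = 8·9 + 2, so a_2 = 8
9 = 4·2 + 1, so a_3 = 4
2 = 2·1 + 0, so a_4 = 2

[8; 27, 8, 4, 2]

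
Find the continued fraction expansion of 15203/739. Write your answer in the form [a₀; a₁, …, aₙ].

15203 = 20·739 + 423, so a_0 = 20
739 = 1·423 + 316, so a_1 = 1
423 = 1·316 + 107, so a_2 = 1
316 = 2·107 + 102, so a_3 = 2
107 = 1·102 + 5, so a_4 = 1
102 = 20·5 + 2, so a_5 = 20
5 = 2·2 + 1, so a_6 = 2
2 = 2·1 + 0, so a_7 = 2

[20; 1, 1, 2, 1, 20, 2, 2]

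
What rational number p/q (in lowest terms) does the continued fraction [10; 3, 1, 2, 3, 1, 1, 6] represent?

5731/558

Build up convergents one term at a time:
a_0 = 10: 10/1
a_1 = 3: 31/3
a_2 = 1: 41/4
a_3 = 2: 113/11
a_4 = 3: 380/37
a_5 = 1: 493/48
a_6 = 1: 873/85
a_7 = 6: 5731/558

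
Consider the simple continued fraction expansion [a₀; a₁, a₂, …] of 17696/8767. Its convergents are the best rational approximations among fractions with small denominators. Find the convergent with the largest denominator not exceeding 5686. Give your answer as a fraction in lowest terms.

1857/920

a_0 = 2: 2/1  (≤ bound)
a_1 = 54: 109/54  (≤ bound)
a_2 = 8: 874/433  (≤ bound)
a_3 = 1: 983/487  (≤ bound)
a_4 = 1: 1857/920  (≤ bound)
a_5 = 9: 17696/8767  (> 5686, stop)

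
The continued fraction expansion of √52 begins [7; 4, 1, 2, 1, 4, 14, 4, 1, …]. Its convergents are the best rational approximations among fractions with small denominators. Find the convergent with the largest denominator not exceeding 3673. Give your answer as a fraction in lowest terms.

a_0 = 7: 7/1  (≤ bound)
a_1 = 4: 29/4  (≤ bound)
a_2 = 1: 36/5  (≤ bound)
a_3 = 2: 101/14  (≤ bound)
a_4 = 1: 137/19  (≤ bound)
a_5 = 4: 649/90  (≤ bound)
a_6 = 14: 9223/1279  (≤ bound)
a_7 = 4: 37541/5206  (> 3673, stop)

9223/1279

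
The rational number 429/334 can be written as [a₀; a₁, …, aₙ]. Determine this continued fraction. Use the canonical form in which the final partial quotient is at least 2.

[1; 3, 1, 1, 15, 3]

429 = 1·334 + 95, so a_0 = 1
334 = 3·95 + 49, so a_1 = 3
95 = 1·49 + 46, so a_2 = 1
49 = 1·46 + 3, so a_3 = 1
46 = 15·3 + 1, so a_4 = 15
3 = 3·1 + 0, so a_5 = 3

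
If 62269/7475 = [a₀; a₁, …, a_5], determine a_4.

4

⌊62269/7475⌋ = 8, remainder 2469
⌊7475/2469⌋ = 3, remainder 68
⌊2469/68⌋ = 36, remainder 21
⌊68/21⌋ = 3, remainder 5
⌊21/5⌋ = 4, remainder 1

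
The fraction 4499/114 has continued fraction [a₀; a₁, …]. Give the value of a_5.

1

⌊4499/114⌋ = 39, remainder 53
⌊114/53⌋ = 2, remainder 8
⌊53/8⌋ = 6, remainder 5
⌊8/5⌋ = 1, remainder 3
⌊5/3⌋ = 1, remainder 2
⌊3/2⌋ = 1, remainder 1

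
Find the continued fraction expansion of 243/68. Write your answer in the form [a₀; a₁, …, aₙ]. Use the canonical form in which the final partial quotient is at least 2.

[3; 1, 1, 2, 1, 9]

243 = 3·68 + 39, so a_0 = 3
68 = 1·39 + 29, so a_1 = 1
39 = 1·29 + 10, so a_2 = 1
29 = 2·10 + 9, so a_3 = 2
10 = 1·9 + 1, so a_4 = 1
9 = 9·1 + 0, so a_5 = 9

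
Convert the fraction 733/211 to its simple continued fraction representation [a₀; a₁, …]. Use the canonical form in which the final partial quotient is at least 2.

733 ÷ 211 → quotient 3, remainder 100
211 ÷ 100 → quotient 2, remainder 11
100 ÷ 11 → quotient 9, remainder 1
11 ÷ 1 → quotient 11, remainder 0

[3; 2, 9, 11]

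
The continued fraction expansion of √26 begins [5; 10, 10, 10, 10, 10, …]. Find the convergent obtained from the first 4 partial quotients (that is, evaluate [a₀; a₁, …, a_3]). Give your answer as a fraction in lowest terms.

5201/1020

a_0 = 5: 5/1
a_1 = 10: 51/10
a_2 = 10: 515/101
a_3 = 10: 5201/1020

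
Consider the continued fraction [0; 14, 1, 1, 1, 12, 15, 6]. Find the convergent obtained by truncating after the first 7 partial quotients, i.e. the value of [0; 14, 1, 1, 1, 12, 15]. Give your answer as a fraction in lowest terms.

Start with 15.
12 + 1/(15/1) = 12 + 1/15 = 181/15
1 + 1/(181/15) = 1 + 15/181 = 196/181
1 + 1/(196/181) = 1 + 181/196 = 377/196
1 + 1/(377/196) = 1 + 196/377 = 573/377
14 + 1/(573/377) = 14 + 377/573 = 8399/573
0 + 1/(8399/573) = 0 + 573/8399 = 573/8399

573/8399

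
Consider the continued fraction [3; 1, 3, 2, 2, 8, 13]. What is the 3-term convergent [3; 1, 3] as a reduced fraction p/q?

Work from the innermost term outward:
Start with 3.
1 + 1/(3/1) = 1 + 1/3 = 4/3
3 + 1/(4/3) = 3 + 3/4 = 15/4

15/4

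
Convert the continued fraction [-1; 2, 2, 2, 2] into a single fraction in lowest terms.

Collapse the nested fraction from the inside out:
Start with 2.
2 + 1/(2/1) = 2 + 1/2 = 5/2
2 + 1/(5/2) = 2 + 2/5 = 12/5
2 + 1/(12/5) = 2 + 5/12 = 29/12
-1 + 1/(29/12) = -1 + 12/29 = -17/29

-17/29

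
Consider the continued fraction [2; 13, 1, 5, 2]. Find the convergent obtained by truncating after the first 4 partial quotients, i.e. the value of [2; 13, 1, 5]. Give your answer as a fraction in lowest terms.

172/83

Build up convergents one term at a time:
a_0 = 2: 2/1
a_1 = 13: 27/13
a_2 = 1: 29/14
a_3 = 5: 172/83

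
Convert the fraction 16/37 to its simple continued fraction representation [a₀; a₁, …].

[0; 2, 3, 5]

Repeatedly divide and take the remainder:
16 ÷ 37 → quotient 0, remainder 16
37 ÷ 16 → quotient 2, remainder 5
16 ÷ 5 → quotient 3, remainder 1
5 ÷ 1 → quotient 5, remainder 0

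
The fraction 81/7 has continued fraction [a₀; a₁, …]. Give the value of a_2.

81 ÷ 7 → quotient 11, remainder 4
7 ÷ 4 → quotient 1, remainder 3
4 ÷ 3 → quotient 1, remainder 1

1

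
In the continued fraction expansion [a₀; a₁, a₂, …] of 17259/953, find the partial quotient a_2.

Run the Euclidean algorithm, recording each quotient:
17259 ÷ 953 → quotient 18, remainder 105
953 ÷ 105 → quotient 9, remainder 8
105 ÷ 8 → quotient 13, remainder 1

13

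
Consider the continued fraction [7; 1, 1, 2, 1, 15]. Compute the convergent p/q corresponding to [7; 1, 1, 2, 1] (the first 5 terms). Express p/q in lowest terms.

a_0 = 7: 7/1
a_1 = 1: 8/1
a_2 = 1: 15/2
a_3 = 2: 38/5
a_4 = 1: 53/7

53/7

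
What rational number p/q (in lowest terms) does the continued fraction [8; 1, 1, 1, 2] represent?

69/8

a_0 = 8: 8/1
a_1 = 1: 9/1
a_2 = 1: 17/2
a_3 = 1: 26/3
a_4 = 2: 69/8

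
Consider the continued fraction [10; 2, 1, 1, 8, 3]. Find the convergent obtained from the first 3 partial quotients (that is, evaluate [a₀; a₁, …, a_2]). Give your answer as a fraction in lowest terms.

Start with 1.
2 + 1/(1/1) = 2 + 1/1 = 3/1
10 + 1/(3/1) = 10 + 1/3 = 31/3

31/3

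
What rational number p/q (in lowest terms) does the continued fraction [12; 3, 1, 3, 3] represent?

601/49

Use the convergent recurrence hₖ = aₖ·hₖ₋₁ + hₖ₋₂ (and likewise for the denominators kₖ):
a_0 = 12: 12/1
a_1 = 3: 37/3
a_2 = 1: 49/4
a_3 = 3: 184/15
a_4 = 3: 601/49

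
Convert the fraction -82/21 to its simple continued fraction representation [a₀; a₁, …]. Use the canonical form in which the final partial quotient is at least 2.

⌊-82/21⌋ = -4, remainder 2
⌊21/2⌋ = 10, remainder 1
⌊2/1⌋ = 2, remainder 0

[-4; 10, 2]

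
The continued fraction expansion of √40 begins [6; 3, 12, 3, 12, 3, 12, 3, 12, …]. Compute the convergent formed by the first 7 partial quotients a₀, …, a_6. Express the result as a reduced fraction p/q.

337434/53353

Start with 12.
3 + 1/(12/1) = 3 + 1/12 = 37/12
12 + 1/(37/12) = 12 + 12/37 = 456/37
3 + 1/(456/37) = 3 + 37/456 = 1405/456
12 + 1/(1405/456) = 12 + 456/1405 = 17316/1405
3 + 1/(17316/1405) = 3 + 1405/17316 = 53353/17316
6 + 1/(53353/17316) = 6 + 17316/53353 = 337434/53353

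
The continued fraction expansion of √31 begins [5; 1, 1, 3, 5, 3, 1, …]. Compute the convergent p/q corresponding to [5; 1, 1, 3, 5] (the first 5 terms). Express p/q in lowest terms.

206/37

Start with 5.
3 + 1/(5/1) = 3 + 1/5 = 16/5
1 + 1/(16/5) = 1 + 5/16 = 21/16
1 + 1/(21/16) = 1 + 16/21 = 37/21
5 + 1/(37/21) = 5 + 21/37 = 206/37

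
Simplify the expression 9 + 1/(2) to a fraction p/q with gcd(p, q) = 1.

19/2

Starting at the tail and folding back:
Start with 2.
9 + 1/(2/1) = 9 + 1/2 = 19/2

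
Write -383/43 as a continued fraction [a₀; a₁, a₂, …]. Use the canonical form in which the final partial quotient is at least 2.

Repeatedly divide and take the remainder:
-383 ÷ 43 → quotient -9, remainder 4
43 ÷ 4 → quotient 10, remainder 3
4 ÷ 3 → quotient 1, remainder 1
3 ÷ 1 → quotient 3, remainder 0

[-9; 10, 1, 3]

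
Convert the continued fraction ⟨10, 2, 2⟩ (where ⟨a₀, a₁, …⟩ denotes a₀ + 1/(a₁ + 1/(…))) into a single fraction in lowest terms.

Use the convergent recurrence hₖ = aₖ·hₖ₋₁ + hₖ₋₂ (and likewise for the denominators kₖ):
a_0 = 10: 10/1
a_1 = 2: 21/2
a_2 = 2: 52/5

52/5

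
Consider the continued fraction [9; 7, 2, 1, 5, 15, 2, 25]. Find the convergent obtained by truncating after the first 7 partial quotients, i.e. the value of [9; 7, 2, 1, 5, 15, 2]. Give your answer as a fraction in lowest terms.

a_0 = 9: 9/1
a_1 = 7: 64/7
a_2 = 2: 137/15
a_3 = 1: 201/22
a_4 = 5: 1142/125
a_5 = 15: 17331/1897
a_6 = 2: 35804/3919

35804/3919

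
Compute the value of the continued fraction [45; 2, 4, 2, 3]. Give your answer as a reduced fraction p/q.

Start with 3.
2 + 1/(3/1) = 2 + 1/3 = 7/3
4 + 1/(7/3) = 4 + 3/7 = 31/7
2 + 1/(31/7) = 2 + 7/31 = 69/31
45 + 1/(69/31) = 45 + 31/69 = 3136/69

3136/69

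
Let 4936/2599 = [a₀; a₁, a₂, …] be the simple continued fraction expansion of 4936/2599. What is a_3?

⌊4936/2599⌋ = 1, remainder 2337
⌊2599/2337⌋ = 1, remainder 262
⌊2337/262⌋ = 8, remainder 241
⌊262/241⌋ = 1, remainder 21

1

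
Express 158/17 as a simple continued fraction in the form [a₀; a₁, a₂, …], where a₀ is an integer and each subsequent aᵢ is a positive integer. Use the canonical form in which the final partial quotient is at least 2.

[9; 3, 2, 2]

158 ÷ 17 → quotient 9, remainder 5
17 ÷ 5 → quotient 3, remainder 2
5 ÷ 2 → quotient 2, remainder 1
2 ÷ 1 → quotient 2, remainder 0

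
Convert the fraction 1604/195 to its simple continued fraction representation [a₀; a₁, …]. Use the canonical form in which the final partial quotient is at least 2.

[8; 4, 2, 3, 6]

Repeatedly divide and take the remainder:
1604 ÷ 195 → quotient 8, remainder 44
195 ÷ 44 → quotient 4, remainder 19
44 ÷ 19 → quotient 2, remainder 6
19 ÷ 6 → quotient 3, remainder 1
6 ÷ 1 → quotient 6, remainder 0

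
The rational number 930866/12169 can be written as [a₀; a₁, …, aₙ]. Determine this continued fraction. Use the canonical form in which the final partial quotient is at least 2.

[76; 2, 48, 5, 1, 2, 7]

930866 ÷ 12169 → quotient 76, remainder 6022
12169 ÷ 6022 → quotient 2, remainder 125
6022 ÷ 125 → quotient 48, remainder 22
125 ÷ 22 → quotient 5, remainder 15
22 ÷ 15 → quotient 1, remainder 7
15 ÷ 7 → quotient 2, remainder 1
7 ÷ 1 → quotient 7, remainder 0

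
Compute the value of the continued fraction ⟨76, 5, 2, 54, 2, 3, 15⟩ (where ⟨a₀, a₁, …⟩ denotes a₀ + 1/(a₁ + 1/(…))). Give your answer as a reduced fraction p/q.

Start with 15.
3 + 1/(15/1) = 3 + 1/15 = 46/15
2 + 1/(46/15) = 2 + 15/46 = 107/46
54 + 1/(107/46) = 54 + 46/107 = 5824/107
2 + 1/(5824/107) = 2 + 107/5824 = 11755/5824
5 + 1/(11755/5824) = 5 + 5824/11755 = 64599/11755
76 + 1/(64599/11755) = 76 + 11755/64599 = 4921279/64599

4921279/64599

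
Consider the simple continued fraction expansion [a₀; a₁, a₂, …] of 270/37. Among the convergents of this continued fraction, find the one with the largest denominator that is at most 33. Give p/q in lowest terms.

73/10

List convergents until the denominator exceeds the bound:
a_0 = 7: 7/1  (≤ bound)
a_1 = 3: 22/3  (≤ bound)
a_2 = 2: 51/7  (≤ bound)
a_3 = 1: 73/10  (≤ bound)
a_4 = 3: 270/37  (> 33, stop)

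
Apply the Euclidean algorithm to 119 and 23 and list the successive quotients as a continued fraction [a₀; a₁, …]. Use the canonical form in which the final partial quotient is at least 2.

[5; 5, 1, 3]

⌊119/23⌋ = 5, remainder 4
⌊23/4⌋ = 5, remainder 3
⌊4/3⌋ = 1, remainder 1
⌊3/1⌋ = 3, remainder 0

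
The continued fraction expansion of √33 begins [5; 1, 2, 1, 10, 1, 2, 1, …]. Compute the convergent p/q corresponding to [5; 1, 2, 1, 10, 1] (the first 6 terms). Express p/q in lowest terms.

270/47

Work from the innermost term outward:
Start with 1.
10 + 1/(1/1) = 10 + 1/1 = 11/1
1 + 1/(11/1) = 1 + 1/11 = 12/11
2 + 1/(12/11) = 2 + 11/12 = 35/12
1 + 1/(35/12) = 1 + 12/35 = 47/35
5 + 1/(47/35) = 5 + 35/47 = 270/47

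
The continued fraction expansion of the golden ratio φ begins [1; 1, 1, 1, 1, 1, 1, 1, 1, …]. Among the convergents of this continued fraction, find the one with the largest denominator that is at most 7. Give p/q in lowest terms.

a_0 = 1: 1/1  (≤ bound)
a_1 = 1: 2/1  (≤ bound)
a_2 = 1: 3/2  (≤ bound)
a_3 = 1: 5/3  (≤ bound)
a_4 = 1: 8/5  (≤ bound)
a_5 = 1: 13/8  (> 7, stop)

8/5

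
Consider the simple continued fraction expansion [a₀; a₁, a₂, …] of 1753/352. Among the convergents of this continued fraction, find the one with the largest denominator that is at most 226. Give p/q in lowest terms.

752/151

List convergents until the denominator exceeds the bound:
a_0 = 4: 4/1  (≤ bound)
a_1 = 1: 5/1  (≤ bound)
a_2 = 49: 249/50  (≤ bound)
a_3 = 3: 752/151  (≤ bound)
a_4 = 2: 1753/352  (> 226, stop)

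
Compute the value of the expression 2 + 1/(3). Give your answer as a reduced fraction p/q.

Collapse the nested fraction from the inside out:
Start with 3.
2 + 1/(3/1) = 2 + 1/3 = 7/3

7/3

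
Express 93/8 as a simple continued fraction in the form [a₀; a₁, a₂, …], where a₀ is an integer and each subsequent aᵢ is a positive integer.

[11; 1, 1, 1, 2]

⌊93/8⌋ = 11, remainder 5
⌊8/5⌋ = 1, remainder 3
⌊5/3⌋ = 1, remainder 2
⌊3/2⌋ = 1, remainder 1
⌊2/1⌋ = 2, remainder 0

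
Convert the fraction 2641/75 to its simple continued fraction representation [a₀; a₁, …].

2641 = 35·75 + 16, so a_0 = 35
75 = 4·16 + 11, so a_1 = 4
16 = 1·11 + 5, so a_2 = 1
11 = 2·5 + 1, so a_3 = 2
5 = 5·1 + 0, so a_4 = 5

[35; 4, 1, 2, 5]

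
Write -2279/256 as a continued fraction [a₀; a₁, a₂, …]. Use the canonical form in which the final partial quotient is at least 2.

[-9; 10, 4, 6]

-2279 ÷ 256 → quotient -9, remainder 25
256 ÷ 25 → quotient 10, remainder 6
25 ÷ 6 → quotient 4, remainder 1
6 ÷ 1 → quotient 6, remainder 0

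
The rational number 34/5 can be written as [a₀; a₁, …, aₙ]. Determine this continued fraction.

[6; 1, 4]

34 = 6·5 + 4, so a_0 = 6
5 = 1·4 + 1, so a_1 = 1
4 = 4·1 + 0, so a_2 = 4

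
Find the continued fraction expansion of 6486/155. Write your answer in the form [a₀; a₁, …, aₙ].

6486 = 41·155 + 131, so a_0 = 41
155 = 1·131 + 24, so a_1 = 1
131 = 5·24 + 11, so a_2 = 5
24 = 2·11 + 2, so a_3 = 2
11 = 5·2 + 1, so a_4 = 5
2 = 2·1 + 0, so a_5 = 2

[41; 1, 5, 2, 5, 2]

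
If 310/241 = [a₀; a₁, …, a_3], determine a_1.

3

⌊310/241⌋ = 1, remainder 69
⌊241/69⌋ = 3, remainder 34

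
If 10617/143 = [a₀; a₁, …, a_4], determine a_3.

⌊10617/143⌋ = 74, remainder 35
⌊143/35⌋ = 4, remainder 3
⌊35/3⌋ = 11, remainder 2
⌊3/2⌋ = 1, remainder 1

1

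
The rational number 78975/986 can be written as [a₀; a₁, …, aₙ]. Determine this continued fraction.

[80; 10, 2, 1, 1, 1, 3, 3]

Run the Euclidean algorithm, recording each quotient:
⌊78975/986⌋ = 80, remainder 95
⌊986/95⌋ = 10, remainder 36
⌊95/36⌋ = 2, remainder 23
⌊36/23⌋ = 1, remainder 13
⌊23/13⌋ = 1, remainder 10
⌊13/10⌋ = 1, remainder 3
⌊10/3⌋ = 3, remainder 1
⌊3/1⌋ = 3, remainder 0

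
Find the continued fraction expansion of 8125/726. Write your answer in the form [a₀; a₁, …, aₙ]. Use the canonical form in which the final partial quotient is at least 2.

⌊8125/726⌋ = 11, remainder 139
⌊726/139⌋ = 5, remainder 31
⌊139/31⌋ = 4, remainder 15
⌊31/15⌋ = 2, remainder 1
⌊15/1⌋ = 15, remainder 0

[11; 5, 4, 2, 15]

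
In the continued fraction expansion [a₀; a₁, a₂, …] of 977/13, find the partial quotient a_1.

6

Apply division with remainder until the remainder is 0:
977 = 75·13 + 2, so a_0 = 75
13 = 6·2 + 1, so a_1 = 6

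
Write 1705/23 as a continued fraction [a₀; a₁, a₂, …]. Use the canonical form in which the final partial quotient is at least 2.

⌊1705/23⌋ = 74, remainder 3
⌊23/3⌋ = 7, remainder 2
⌊3/2⌋ = 1, remainder 1
⌊2/1⌋ = 2, remainder 0

[74; 7, 1, 2]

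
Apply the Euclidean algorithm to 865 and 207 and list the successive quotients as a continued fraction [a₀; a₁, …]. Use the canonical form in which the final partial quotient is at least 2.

865 = 4·207 + 37, so a_0 = 4
207 = 5·37 + 22, so a_1 = 5
37 = 1·22 + 15, so a_2 = 1
22 = 1·15 + 7, so a_3 = 1
15 = 2·7 + 1, so a_4 = 2
7 = 7·1 + 0, so a_5 = 7

[4; 5, 1, 1, 2, 7]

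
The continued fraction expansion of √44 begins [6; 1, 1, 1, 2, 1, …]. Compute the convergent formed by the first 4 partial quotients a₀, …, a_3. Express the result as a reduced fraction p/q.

Start with 1.
1 + 1/(1/1) = 1 + 1/1 = 2/1
1 + 1/(2/1) = 1 + 1/2 = 3/2
6 + 1/(3/2) = 6 + 2/3 = 20/3

20/3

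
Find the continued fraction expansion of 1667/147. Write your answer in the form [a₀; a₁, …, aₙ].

[11; 2, 1, 15, 1, 2]

⌊1667/147⌋ = 11, remainder 50
⌊147/50⌋ = 2, remainder 47
⌊50/47⌋ = 1, remainder 3
⌊47/3⌋ = 15, remainder 2
⌊3/2⌋ = 1, remainder 1
⌊2/1⌋ = 2, remainder 0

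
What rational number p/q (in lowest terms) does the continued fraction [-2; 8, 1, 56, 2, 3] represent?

a_0 = -2: -2/1
a_1 = 8: -15/8
a_2 = 1: -17/9
a_3 = 56: -967/512
a_4 = 2: -1951/1033
a_5 = 3: -6820/3611

-6820/3611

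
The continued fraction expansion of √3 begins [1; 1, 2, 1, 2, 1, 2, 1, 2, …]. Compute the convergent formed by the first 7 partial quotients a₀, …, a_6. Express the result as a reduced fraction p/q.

a_0 = 1: 1/1
a_1 = 1: 2/1
a_2 = 2: 5/3
a_3 = 1: 7/4
a_4 = 2: 19/11
a_5 = 1: 26/15
a_6 = 2: 71/41

71/41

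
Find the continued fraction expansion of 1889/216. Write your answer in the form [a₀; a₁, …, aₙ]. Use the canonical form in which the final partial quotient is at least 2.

⌊1889/216⌋ = 8, remainder 161
⌊216/161⌋ = 1, remainder 55
⌊161/55⌋ = 2, remainder 51
⌊55/51⌋ = 1, remainder 4
⌊51/4⌋ = 12, remainder 3
⌊4/3⌋ = 1, remainder 1
⌊3/1⌋ = 3, remainder 0

[8; 1, 2, 1, 12, 1, 3]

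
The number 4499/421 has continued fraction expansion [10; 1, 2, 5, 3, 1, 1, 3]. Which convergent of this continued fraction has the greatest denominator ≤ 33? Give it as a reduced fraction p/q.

List convergents until the denominator exceeds the bound:
a_0 = 10: 10/1  (≤ bound)
a_1 = 1: 11/1  (≤ bound)
a_2 = 2: 32/3  (≤ bound)
a_3 = 5: 171/16  (≤ bound)
a_4 = 3: 545/51  (> 33, stop)

171/16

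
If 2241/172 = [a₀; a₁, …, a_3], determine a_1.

2241 = 13·172 + 5, so a_0 = 13
172 = 34·5 + 2, so a_1 = 34

34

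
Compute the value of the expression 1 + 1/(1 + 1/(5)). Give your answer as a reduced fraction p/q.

11/6

Start with 5.
1 + 1/(5/1) = 1 + 1/5 = 6/5
1 + 1/(6/5) = 1 + 5/6 = 11/6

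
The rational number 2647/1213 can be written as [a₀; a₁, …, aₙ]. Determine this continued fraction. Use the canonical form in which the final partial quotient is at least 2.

[2; 5, 2, 21, 1, 1, 2]

2647 ÷ 1213 → quotient 2, remainder 221
1213 ÷ 221 → quotient 5, remainder 108
221 ÷ 108 → quotient 2, remainder 5
108 ÷ 5 → quotient 21, remainder 3
5 ÷ 3 → quotient 1, remainder 2
3 ÷ 2 → quotient 1, remainder 1
2 ÷ 1 → quotient 2, remainder 0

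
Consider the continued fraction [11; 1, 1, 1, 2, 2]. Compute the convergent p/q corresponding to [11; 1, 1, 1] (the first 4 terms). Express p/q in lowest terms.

a_0 = 11: 11/1
a_1 = 1: 12/1
a_2 = 1: 23/2
a_3 = 1: 35/3

35/3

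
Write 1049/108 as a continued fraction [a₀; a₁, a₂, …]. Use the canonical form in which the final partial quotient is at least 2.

[9; 1, 2, 2, 15]

1049 = 9·108 + 77, so a_0 = 9
108 = 1·77 + 31, so a_1 = 1
77 = 2·31 + 15, so a_2 = 2
31 = 2·15 + 1, so a_3 = 2
15 = 15·1 + 0, so a_4 = 15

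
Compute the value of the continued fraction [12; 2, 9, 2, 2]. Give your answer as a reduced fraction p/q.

1235/99

Compute successive convergents:
a_0 = 12: 12/1
a_1 = 2: 25/2
a_2 = 9: 237/19
a_3 = 2: 499/40
a_4 = 2: 1235/99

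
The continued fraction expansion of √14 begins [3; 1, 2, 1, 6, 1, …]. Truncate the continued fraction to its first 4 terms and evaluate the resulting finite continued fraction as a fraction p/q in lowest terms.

a_0 = 3: 3/1
a_1 = 1: 4/1
a_2 = 2: 11/3
a_3 = 1: 15/4

15/4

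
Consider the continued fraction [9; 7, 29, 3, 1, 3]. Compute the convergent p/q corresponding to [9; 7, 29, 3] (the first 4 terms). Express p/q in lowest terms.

5659/619

Collapse the nested fraction from the inside out:
Start with 3.
29 + 1/(3/1) = 29 + 1/3 = 88/3
7 + 1/(88/3) = 7 + 3/88 = 619/88
9 + 1/(619/88) = 9 + 88/619 = 5659/619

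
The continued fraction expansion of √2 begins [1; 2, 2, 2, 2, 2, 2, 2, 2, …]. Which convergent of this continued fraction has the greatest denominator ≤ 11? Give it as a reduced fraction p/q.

a_0 = 1: 1/1  (≤ bound)
a_1 = 2: 3/2  (≤ bound)
a_2 = 2: 7/5  (≤ bound)
a_3 = 2: 17/12  (> 11, stop)

7/5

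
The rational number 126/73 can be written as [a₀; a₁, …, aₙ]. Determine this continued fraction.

[1; 1, 2, 1, 1, 1, 6]

126 ÷ 73 → quotient 1, remainder 53
73 ÷ 53 → quotient 1, remainder 20
53 ÷ 20 → quotient 2, remainder 13
20 ÷ 13 → quotient 1, remainder 7
13 ÷ 7 → quotient 1, remainder 6
7 ÷ 6 → quotient 1, remainder 1
6 ÷ 1 → quotient 6, remainder 0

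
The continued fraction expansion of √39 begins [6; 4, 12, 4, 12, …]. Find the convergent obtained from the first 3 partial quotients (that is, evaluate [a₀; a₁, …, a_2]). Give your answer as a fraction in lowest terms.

306/49

a_0 = 6: 6/1
a_1 = 4: 25/4
a_2 = 12: 306/49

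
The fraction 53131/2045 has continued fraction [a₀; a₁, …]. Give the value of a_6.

2

Run the Euclidean algorithm, recording each quotient:
53131 ÷ 2045 → quotient 25, remainder 2006
2045 ÷ 2006 → quotient 1, remainder 39
2006 ÷ 39 → quotient 51, remainder 17
39 ÷ 17 → quotient 2, remainder 5
17 ÷ 5 → quotient 3, remainder 2
5 ÷ 2 → quotient 2, remainder 1
2 ÷ 1 → quotient 2, remainder 0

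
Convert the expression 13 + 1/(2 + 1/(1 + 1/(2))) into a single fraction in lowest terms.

107/8

Compute successive convergents:
a_0 = 13: 13/1
a_1 = 2: 27/2
a_2 = 1: 40/3
a_3 = 2: 107/8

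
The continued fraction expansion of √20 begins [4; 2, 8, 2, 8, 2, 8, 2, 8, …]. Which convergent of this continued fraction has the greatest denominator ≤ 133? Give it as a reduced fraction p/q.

a_0 = 4: 4/1  (≤ bound)
a_1 = 2: 9/2  (≤ bound)
a_2 = 8: 76/17  (≤ bound)
a_3 = 2: 161/36  (≤ bound)
a_4 = 8: 1364/305  (> 133, stop)

161/36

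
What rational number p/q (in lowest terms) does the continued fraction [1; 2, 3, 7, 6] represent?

448/313

Use the convergent recurrence hₖ = aₖ·hₖ₋₁ + hₖ₋₂ (and likewise for the denominators kₖ):
a_0 = 1: 1/1
a_1 = 2: 3/2
a_2 = 3: 10/7
a_3 = 7: 73/51
a_4 = 6: 448/313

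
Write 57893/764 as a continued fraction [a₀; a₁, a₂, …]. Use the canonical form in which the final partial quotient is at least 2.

[75; 1, 3, 2, 7, 3, 1, 2]

57893 = 75·764 + 593, so a_0 = 75
764 = 1·593 + 171, so a_1 = 1
593 = 3·171 + 80, so a_2 = 3
171 = 2·80 + 11, so a_3 = 2
80 = 7·11 + 3, so a_4 = 7
11 = 3·3 + 2, so a_5 = 3
3 = 1·2 + 1, so a_6 = 1
2 = 2·1 + 0, so a_7 = 2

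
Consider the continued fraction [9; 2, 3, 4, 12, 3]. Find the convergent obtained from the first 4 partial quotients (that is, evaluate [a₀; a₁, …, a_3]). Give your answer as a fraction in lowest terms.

a_0 = 9: 9/1
a_1 = 2: 19/2
a_2 = 3: 66/7
a_3 = 4: 283/30

283/30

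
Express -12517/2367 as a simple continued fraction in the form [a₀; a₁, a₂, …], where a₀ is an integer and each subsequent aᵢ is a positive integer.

[-6; 1, 2, 2, 8, 40]

-12517 = -6·2367 + 1685, so a_0 = -6
2367 = 1·1685 + 682, so a_1 = 1
1685 = 2·682 + 321, so a_2 = 2
682 = 2·321 + 40, so a_3 = 2
321 = 8·40 + 1, so a_4 = 8
40 = 40·1 + 0, so a_5 = 40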